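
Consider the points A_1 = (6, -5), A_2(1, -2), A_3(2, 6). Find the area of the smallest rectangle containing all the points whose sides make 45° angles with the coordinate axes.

67.5

In coordinates u = x + y, v = x − y the rectangle is axis-aligned; the map (x,y)→(u,v) scales areas by 2.
u-values: 1, -1, 8; range = 8 − (-1) = 9.
v-values: 11, 3, -4; range = 11 − (-4) = 15.
Area = (9 × 15) / 2 = 67.5.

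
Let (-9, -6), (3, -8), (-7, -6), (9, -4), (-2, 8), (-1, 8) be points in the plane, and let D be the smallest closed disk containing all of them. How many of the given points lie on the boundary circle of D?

3

A smallest enclosing disk is always determined by at most three of the input points on its boundary.
The minimum enclosing circle is determined by three boundary points: (-9, -6), (9, -4), (-2, 8).
Their circumcentre is (-13/34, -53/34) with r² = 54325/578.
The farthest remaining point (-1, 8) is at distance² 53033/578 ≤ 54325/578.
The points at distance exactly r from the centre are (-9, -6), (9, -4), (-2, 8) — 3 points.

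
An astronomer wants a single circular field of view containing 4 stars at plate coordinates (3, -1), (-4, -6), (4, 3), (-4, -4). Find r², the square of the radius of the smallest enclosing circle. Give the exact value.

36.25

A smallest enclosing disk is always determined by at most three of the input points on its boundary.
The farthest pair is (-4, -6)–(4, 3) with squared distance 145. The circle on this segment as diameter has centre (0, -1.5) and r² = 145/4 = 36.25.
Check (3, -1): distance² to centre = 9.25 ≤ 36.25, so it lies inside.
All remaining points lie in this disk, and no smaller disk contains both endpoints, so this is the minimum enclosing circle.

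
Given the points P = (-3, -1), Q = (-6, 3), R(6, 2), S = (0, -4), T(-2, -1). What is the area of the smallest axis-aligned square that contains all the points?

The bounding box has width 12 and height 7.
An axis-aligned square enclosing the set must have side ≥ max(width, height).
So the minimum side is max(12, 7) = 12.
Area = 12² = 144.

144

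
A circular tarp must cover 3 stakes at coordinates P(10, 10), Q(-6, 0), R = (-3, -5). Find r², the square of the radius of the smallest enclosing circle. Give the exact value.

Side lengths²: PQ² = 356, PR² = 394, QR² = 34.
Since PR² = 394 ≥ 356 + 34 = 390, the angle opposite PR is not acute, so the smallest enclosing circle has PR as diameter.
Centre = midpoint of PR = (3.5, 2.5), r² = 394/4 = 98.5.

98.5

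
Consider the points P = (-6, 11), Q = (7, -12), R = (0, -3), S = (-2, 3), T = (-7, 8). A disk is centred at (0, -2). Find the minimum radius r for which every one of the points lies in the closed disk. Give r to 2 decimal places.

The required radius is the distance from (0, -2) to the farthest point.
Squared distances: 205, 149, 1, 29, 149.
Maximum is 205, attained at P.
r = √205 ≈ 14.32.

14.32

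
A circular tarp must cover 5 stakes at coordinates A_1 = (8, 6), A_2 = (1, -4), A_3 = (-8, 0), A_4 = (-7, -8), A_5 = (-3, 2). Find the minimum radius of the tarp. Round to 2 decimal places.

10.26

A smallest enclosing disk is always determined by at most three of the input points on its boundary.
The farthest pair is A_1–A_4 with squared distance 421. The circle on this segment as diameter has centre (0.5, -1) and r² = 421/4 = 105.25.
Check A_2: distance² to centre = 9.25 ≤ 105.25, so it lies inside.
All remaining points lie in this disk, and no smaller disk contains both endpoints, so this is the minimum enclosing circle.
r = √(105.25) ≈ 10.26.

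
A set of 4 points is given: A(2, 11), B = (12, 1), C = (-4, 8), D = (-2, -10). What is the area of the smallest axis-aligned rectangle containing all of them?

336

x ranges over [-4, 12], width 16.
y ranges over [-10, 11], height 21.
Area = 16 × 21 = 336.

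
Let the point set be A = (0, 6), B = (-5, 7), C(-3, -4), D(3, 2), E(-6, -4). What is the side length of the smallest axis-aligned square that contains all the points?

The bounding box has width 9 and height 11.
An axis-aligned square enclosing the set must have side ≥ max(width, height).
So the minimum side is max(9, 11) = 11.

11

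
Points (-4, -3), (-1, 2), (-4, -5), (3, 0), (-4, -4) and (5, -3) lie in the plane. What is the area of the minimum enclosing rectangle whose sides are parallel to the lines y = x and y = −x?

66

In coordinates u = x + y, v = x − y the rectangle is axis-aligned; the map (x,y)→(u,v) scales areas by 2.
u-values: -7, 1, -9, 3, -8, 2; range = 3 − (-9) = 12.
v-values: -1, -3, 1, 3, 0, 8; range = 8 − (-3) = 11.
Area = (12 × 11) / 2 = 66.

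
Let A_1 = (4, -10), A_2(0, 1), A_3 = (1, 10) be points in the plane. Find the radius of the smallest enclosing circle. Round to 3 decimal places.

Side lengths²: A_1A_2² = 137, A_1A_3² = 409, A_2A_3² = 82.
Since A_1A_3² = 409 ≥ 137 + 82 = 219, the angle opposite A_1A_3 is not acute, so the smallest enclosing circle has A_1A_3 as diameter.
Centre = midpoint of A_1A_3 = (2.5, 0), r² = 409/4 = 102.25.
r = √(102.25) ≈ 10.112.

10.112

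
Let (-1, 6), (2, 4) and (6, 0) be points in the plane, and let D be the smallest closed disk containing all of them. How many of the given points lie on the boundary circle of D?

Call the three points A, B, C in the order given.
Side lengths²: AB² = 13, AC² = 85, BC² = 32.
Since AC² = 85 ≥ 32 + 13 = 45, the angle opposite AC is not acute, so the smallest enclosing circle has AC as diameter.
Centre = midpoint of AC = (2.5, 3), r² = 85/4 = 21.25.
The points at distance exactly r from the centre are (-1, 6), (6, 0) — 2 points.

2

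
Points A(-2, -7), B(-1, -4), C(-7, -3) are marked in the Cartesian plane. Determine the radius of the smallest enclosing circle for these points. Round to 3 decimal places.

3.241

Side lengths²: AB² = 10, AC² = 41, BC² = 37.
Since AC² = 41 < 37 + 10 = 47, the triangle is acute, so the smallest enclosing circle is the circumcircle.
Circumcentre = (-159/38, -175/38), r² = 7585/722.
r = √(7585/722) ≈ 3.241.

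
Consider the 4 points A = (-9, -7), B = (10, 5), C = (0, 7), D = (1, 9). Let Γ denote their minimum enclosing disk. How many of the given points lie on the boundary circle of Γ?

2

The farthest pair is A–B with squared distance 505. The circle on this segment as diameter has centre (0.5, -1) and r² = 505/4 = 126.25.
Check C: distance² to centre = 64.25 ≤ 126.25, so it lies inside.
All remaining points lie in this disk, and no smaller disk contains both endpoints, so this is the minimum enclosing circle.
The points at distance exactly r from the centre are A, B — 2 points.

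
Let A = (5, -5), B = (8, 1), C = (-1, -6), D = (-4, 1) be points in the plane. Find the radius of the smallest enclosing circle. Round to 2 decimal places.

6.20

The minimum enclosing circle of a finite set is fixed by two of the points (as a diameter) or three (as a circumcircle).
The minimum enclosing circle is determined by three boundary points: B, C, D.
Their circumcentre is (2, -4/7) with r² = 1885/49.
The farthest remaining point A is at distance² 1402/49 ≤ 1885/49.
r = √(1885/49) ≈ 6.20.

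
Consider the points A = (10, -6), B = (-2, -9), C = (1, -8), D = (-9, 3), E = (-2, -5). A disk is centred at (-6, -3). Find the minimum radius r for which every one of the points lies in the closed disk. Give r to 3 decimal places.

16.279

The required radius is the distance from (-6, -3) to the farthest point.
Squared distances: 265, 52, 74, 45, 20.
Maximum is 265, attained at A.
r = √265 ≈ 16.279.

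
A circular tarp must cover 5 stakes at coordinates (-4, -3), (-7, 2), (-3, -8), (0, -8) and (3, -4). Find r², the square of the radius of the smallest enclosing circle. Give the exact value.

A smallest enclosing disk is always determined by at most three of the input points on its boundary.
The minimum enclosing circle is determined by three boundary points: (-7, 2), (0, -8), (3, -4).
Their circumcentre is (-173/58, -153/58) with r² = 63325/1682.
The farthest remaining point (-3, -8) is at distance² 48361/1682 ≤ 63325/1682.

63325/1682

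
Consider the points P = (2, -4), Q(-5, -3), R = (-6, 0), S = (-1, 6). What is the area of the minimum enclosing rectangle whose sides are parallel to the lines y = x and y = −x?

In coordinates u = x + y, v = x − y the rectangle is axis-aligned; the map (x,y)→(u,v) scales areas by 2.
u-values: -2, -8, -6, 5; range = 5 − (-8) = 13.
v-values: 6, -2, -6, -7; range = 6 − (-7) = 13.
Area = (13 × 13) / 2 = 84.5.

84.5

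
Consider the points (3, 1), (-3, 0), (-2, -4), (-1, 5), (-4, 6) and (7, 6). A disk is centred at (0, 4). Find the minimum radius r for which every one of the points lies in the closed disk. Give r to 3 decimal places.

8.246

The required radius is the distance from (0, 4) to the farthest point.
Squared distances: 18, 25, 68, 2, 20, 53.
Maximum is 68, attained at (-2, -4).
r = √68 ≈ 8.246.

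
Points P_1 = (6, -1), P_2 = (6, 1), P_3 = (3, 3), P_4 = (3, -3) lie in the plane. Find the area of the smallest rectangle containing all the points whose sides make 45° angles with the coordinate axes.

In coordinates u = x + y, v = x − y the rectangle is axis-aligned; the map (x,y)→(u,v) scales areas by 2.
u-values: 5, 7, 6, 0; range = 7 − 0 = 7.
v-values: 7, 5, 0, 6; range = 7 − 0 = 7.
Area = (7 × 7) / 2 = 24.5.

24.5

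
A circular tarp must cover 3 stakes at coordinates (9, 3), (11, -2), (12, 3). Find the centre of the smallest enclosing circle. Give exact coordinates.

(10.5, 0.7)

Call the three points A, B, C in the order given.
Side lengths²: AB² = 29, AC² = 9, BC² = 26.
Since AB² = 29 < 26 + 9 = 35, the triangle is acute, so the smallest enclosing circle is the circumcircle.
Circumcentre = (10.5, 0.7), r² = 7.54.
Centre = (10.5, 0.7).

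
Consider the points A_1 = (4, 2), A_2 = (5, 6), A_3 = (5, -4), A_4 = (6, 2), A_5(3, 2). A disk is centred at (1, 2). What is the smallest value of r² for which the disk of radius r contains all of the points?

52

The required radius is the distance from (1, 2) to the farthest point.
Squared distances: 9, 32, 52, 25, 4.
Maximum is 52, attained at A_3.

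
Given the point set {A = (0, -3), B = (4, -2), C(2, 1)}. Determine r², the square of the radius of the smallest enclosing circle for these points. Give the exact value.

Side lengths²: AB² = 17, AC² = 20, BC² = 13.
Since AC² = 20 < 17 + 13 = 30, the triangle is acute, so the smallest enclosing circle is the circumcircle.
Circumcentre = (12/7, -19/14), r² = 1105/196.

1105/196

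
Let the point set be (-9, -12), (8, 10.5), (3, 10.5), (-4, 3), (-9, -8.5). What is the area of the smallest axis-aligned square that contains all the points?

The bounding box has width 17 and height 22.5.
An axis-aligned square enclosing the set must have side ≥ max(width, height).
So the minimum side is max(17, 22.5) = 22.5.
Area = 22.5² = 506.25.

506.25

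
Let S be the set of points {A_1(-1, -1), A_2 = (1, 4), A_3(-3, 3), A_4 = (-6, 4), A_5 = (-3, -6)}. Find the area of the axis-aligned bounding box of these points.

70

x ranges over [-6, 1], width 7.
y ranges over [-6, 4], height 10.
Area = 7 × 10 = 70.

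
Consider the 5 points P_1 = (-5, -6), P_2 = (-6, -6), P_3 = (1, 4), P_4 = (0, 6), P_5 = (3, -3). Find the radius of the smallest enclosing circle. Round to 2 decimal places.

6.71

The farthest pair is P_2–P_4 with squared distance 180. The circle on this segment as diameter has centre (-3, 0) and r² = 180/4 = 45.
Check P_1: distance² to centre = 40 ≤ 45, so it lies inside.
All remaining points lie in this disk, and no smaller disk contains both endpoints, so this is the minimum enclosing circle.
r = √45 ≈ 6.71.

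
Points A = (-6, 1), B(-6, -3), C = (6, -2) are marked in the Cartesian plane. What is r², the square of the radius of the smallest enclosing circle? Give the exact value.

Side lengths²: AB² = 16, AC² = 153, BC² = 145.
Since AC² = 153 < 145 + 16 = 161, the triangle is acute, so the smallest enclosing circle is the circumcircle.
Circumcentre = (-0.125, -1), r² = 38.515625.

38.515625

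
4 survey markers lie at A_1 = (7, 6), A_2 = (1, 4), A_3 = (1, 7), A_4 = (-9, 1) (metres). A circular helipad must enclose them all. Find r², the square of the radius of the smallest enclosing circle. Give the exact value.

A smallest enclosing disk is always determined by at most three of the input points on its boundary.
The farthest pair is A_1–A_4 with squared distance 281. The circle on this segment as diameter has centre (-1, 3.5) and r² = 281/4 = 70.25.
Check A_2: distance² to centre = 4.25 ≤ 70.25, so it lies inside.
All remaining points lie in this disk, and no smaller disk contains both endpoints, so this is the minimum enclosing circle.

70.25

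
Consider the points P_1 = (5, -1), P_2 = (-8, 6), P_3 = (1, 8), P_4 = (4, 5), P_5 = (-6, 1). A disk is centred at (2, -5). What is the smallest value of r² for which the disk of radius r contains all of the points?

The required radius is the distance from (2, -5) to the farthest point.
Squared distances: 25, 221, 170, 104, 100.
Maximum is 221, attained at P_2.

221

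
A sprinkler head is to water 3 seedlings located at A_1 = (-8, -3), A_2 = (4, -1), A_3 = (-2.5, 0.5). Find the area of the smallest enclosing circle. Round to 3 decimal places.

Side lengths²: A_1A_2² = 148, A_1A_3² = 42.5, A_2A_3² = 44.5.
Since A_1A_2² = 148 ≥ 44.5 + 42.5 = 87, the angle opposite A_1A_2 is not acute, so the smallest enclosing circle has A_1A_2 as diameter.
Centre = midpoint of A_1A_2 = (-2, -2), r² = 148/4 = 37.
Area = π·r² = π·37 ≈ 116.239.

116.239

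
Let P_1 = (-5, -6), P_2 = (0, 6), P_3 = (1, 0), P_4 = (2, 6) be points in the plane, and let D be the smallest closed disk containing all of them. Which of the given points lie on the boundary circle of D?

The minimum enclosing circle of a finite set is fixed by two of the points (as a diameter) or three (as a circumcircle).
The farthest pair is P_1–P_4 with squared distance 193. The circle on this segment as diameter has centre (-1.5, 0) and r² = 193/4 = 48.25.
Check P_2: distance² to centre = 38.25 ≤ 48.25, so it lies inside.
All remaining points lie in this disk, and no smaller disk contains both endpoints, so this is the minimum enclosing circle.
The points at distance exactly r from the centre are P_1, P_4 — 2 points.

P_1, P_4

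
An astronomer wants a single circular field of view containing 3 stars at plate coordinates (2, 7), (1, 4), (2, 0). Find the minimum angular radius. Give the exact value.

3.5

Call the three points A, B, C in the order given.
Side lengths²: AB² = 10, AC² = 49, BC² = 17.
Since AC² = 49 ≥ 17 + 10 = 27, the angle opposite AC is not acute, so the smallest enclosing circle has AC as diameter.
Centre = midpoint of AC = (2, 3.5), r² = 49/4 = 12.25.
r = √(12.25) = 3.5.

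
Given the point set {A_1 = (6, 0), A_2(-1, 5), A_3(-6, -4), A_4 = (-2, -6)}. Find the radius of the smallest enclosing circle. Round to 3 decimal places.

6.365

A smallest enclosing disk is always determined by at most three of the input points on its boundary.
The minimum enclosing circle is determined by three boundary points: A_1, A_2, A_3.
Their circumcentre is (-5/22, -29/22) with r² = 9805/242.
The farthest remaining point A_4 is at distance² 6065/242 ≤ 9805/242.
r = √(9805/242) ≈ 6.365.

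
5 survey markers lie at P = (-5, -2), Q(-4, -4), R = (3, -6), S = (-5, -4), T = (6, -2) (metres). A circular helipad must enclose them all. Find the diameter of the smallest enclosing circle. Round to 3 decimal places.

11.180

The farthest pair is S–T with squared distance 125. The circle on this segment as diameter has centre (0.5, -3) and r² = 125/4 = 31.25.
Check P: distance² to centre = 31.25 ≤ 31.25, so it lies inside.
All remaining points lie in this disk, and no smaller disk contains both endpoints, so this is the minimum enclosing circle.
Diameter = 2r = 2√(31.25) ≈ 11.180.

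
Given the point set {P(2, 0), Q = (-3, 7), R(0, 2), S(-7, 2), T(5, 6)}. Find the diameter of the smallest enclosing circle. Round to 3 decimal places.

12.649

The minimum enclosing circle of a finite set is fixed by two of the points (as a diameter) or three (as a circumcircle).
The farthest pair is S–T with squared distance 160. The circle on this segment as diameter has centre (-1, 4) and r² = 160/4 = 40.
Check P: distance² to centre = 25 ≤ 40, so it lies inside.
All remaining points lie in this disk, and no smaller disk contains both endpoints, so this is the minimum enclosing circle.
Diameter = 2r = 2√40 ≈ 12.649.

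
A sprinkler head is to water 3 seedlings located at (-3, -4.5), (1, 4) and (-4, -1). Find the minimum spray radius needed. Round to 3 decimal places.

4.697

Call the three points A, B, C in the order given.
Side lengths²: AB² = 88.25, AC² = 13.25, BC² = 50.
Since AB² = 88.25 ≥ 50 + 13.25 = 63.25, the angle opposite AB is not acute, so the smallest enclosing circle has AB as diameter.
Centre = midpoint of AB = (-1, -0.25), r² = 88.25/4 = 22.0625.
r = √(22.0625) ≈ 4.697.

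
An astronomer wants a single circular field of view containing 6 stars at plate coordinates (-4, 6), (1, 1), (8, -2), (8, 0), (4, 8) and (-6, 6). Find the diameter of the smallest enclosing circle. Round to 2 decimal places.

The minimum enclosing circle of a finite set is fixed by two of the points (as a diameter) or three (as a circumcircle).
The farthest pair is (8, -2)–(-6, 6) with squared distance 260. The circle on this segment as diameter has centre (1, 2) and r² = 260/4 = 65.
Check (-4, 6): distance² to centre = 41 ≤ 65, so it lies inside.
All remaining points lie in this disk, and no smaller disk contains both endpoints, so this is the minimum enclosing circle.
Diameter = 2r = 2√65 ≈ 16.12.

16.12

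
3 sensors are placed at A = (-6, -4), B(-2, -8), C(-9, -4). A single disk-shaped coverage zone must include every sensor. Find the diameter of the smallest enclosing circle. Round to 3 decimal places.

Side lengths²: AB² = 32, AC² = 9, BC² = 65.
Since BC² = 65 ≥ 32 + 9 = 41, the angle opposite BC is not acute, so the smallest enclosing circle has BC as diameter.
Centre = midpoint of BC = (-5.5, -6), r² = 65/4 = 16.25.
Diameter = 2r = 2√(16.25) ≈ 8.062.

8.062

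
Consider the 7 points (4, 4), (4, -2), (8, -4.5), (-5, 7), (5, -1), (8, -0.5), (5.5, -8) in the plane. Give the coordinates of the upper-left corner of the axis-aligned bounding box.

(-5, 7)

x-range [-5, 8], y-range [-8, 7].
The upper-left corner is (-5, 7).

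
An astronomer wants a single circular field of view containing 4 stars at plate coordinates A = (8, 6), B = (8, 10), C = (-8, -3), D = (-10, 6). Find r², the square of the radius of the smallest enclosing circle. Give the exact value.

A smallest enclosing disk is always determined by at most three of the input points on its boundary.
The farthest pair is B–C with squared distance 425. The circle on this segment as diameter has centre (0, 3.5) and r² = 425/4 = 106.25.
Check A: distance² to centre = 70.25 ≤ 106.25, so it lies inside.
All remaining points lie in this disk, and no smaller disk contains both endpoints, so this is the minimum enclosing circle.

106.25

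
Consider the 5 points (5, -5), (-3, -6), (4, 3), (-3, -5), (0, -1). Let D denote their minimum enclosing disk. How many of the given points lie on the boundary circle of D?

The minimum enclosing circle of a finite set is fixed by two of the points (as a diameter) or three (as a circumcircle).
The farthest pair is (-3, -6)–(4, 3) with squared distance 130. The circle on this segment as diameter has centre (0.5, -1.5) and r² = 130/4 = 32.5.
Check (5, -5): distance² to centre = 32.5 ≤ 32.5, so it lies inside.
All remaining points lie in this disk, and no smaller disk contains both endpoints, so this is the minimum enclosing circle.
The points at distance exactly r from the centre are (5, -5), (-3, -6), (4, 3) — 3 points.

3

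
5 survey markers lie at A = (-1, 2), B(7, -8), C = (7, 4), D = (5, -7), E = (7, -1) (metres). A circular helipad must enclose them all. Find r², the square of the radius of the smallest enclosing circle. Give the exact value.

By Welzl's lemma the MEC is supported by two points (diametrically opposite) or three points (on a circumcircle).
The minimum enclosing circle is determined by three boundary points: A, B, C.
Their circumcentre is (4.25, -2) with r² = 43.5625.
The farthest remaining point D is at distance² 25.5625 ≤ 43.5625.

43.5625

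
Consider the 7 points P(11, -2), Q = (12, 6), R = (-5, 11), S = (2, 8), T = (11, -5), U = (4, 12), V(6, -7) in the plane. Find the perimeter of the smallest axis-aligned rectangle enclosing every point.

Width = max x − min x = 12 − (-5) = 17.
Height = max y − min y = 12 − (-7) = 19.
Perimeter = 2(17 + 19) = 72.

72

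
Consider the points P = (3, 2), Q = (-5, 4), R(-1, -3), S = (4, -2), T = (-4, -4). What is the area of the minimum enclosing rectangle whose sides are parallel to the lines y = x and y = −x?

In coordinates u = x + y, v = x − y the rectangle is axis-aligned; the map (x,y)→(u,v) scales areas by 2.
u-values: 5, -1, -4, 2, -8; range = 5 − (-8) = 13.
v-values: 1, -9, 2, 6, 0; range = 6 − (-9) = 15.
Area = (13 × 15) / 2 = 97.5.

97.5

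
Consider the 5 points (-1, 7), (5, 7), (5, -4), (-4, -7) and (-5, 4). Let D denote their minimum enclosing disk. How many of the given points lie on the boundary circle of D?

2

The farthest pair is (5, 7)–(-4, -7) with squared distance 277. The circle on this segment as diameter has centre (0.5, 0) and r² = 277/4 = 69.25.
Check (-1, 7): distance² to centre = 51.25 ≤ 69.25, so it lies inside.
All remaining points lie in this disk, and no smaller disk contains both endpoints, so this is the minimum enclosing circle.
The points at distance exactly r from the centre are (5, 7), (-4, -7) — 2 points.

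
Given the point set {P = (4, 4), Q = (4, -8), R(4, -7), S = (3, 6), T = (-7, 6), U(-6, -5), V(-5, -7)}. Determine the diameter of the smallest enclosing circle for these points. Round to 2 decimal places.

17.80

The farthest pair is Q–T with squared distance 317. The circle on this segment as diameter has centre (-1.5, -1) and r² = 317/4 = 79.25.
Check P: distance² to centre = 55.25 ≤ 79.25, so it lies inside.
All remaining points lie in this disk, and no smaller disk contains both endpoints, so this is the minimum enclosing circle.
Diameter = 2r = 2√(79.25) ≈ 17.80.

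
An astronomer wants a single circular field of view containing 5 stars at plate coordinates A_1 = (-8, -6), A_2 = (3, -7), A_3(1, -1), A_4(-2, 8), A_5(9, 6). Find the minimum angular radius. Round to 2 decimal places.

10.40

The minimum enclosing circle of a finite set is fixed by two of the points (as a diameter) or three (as a circumcircle).
The farthest pair is A_1–A_5 with squared distance 433. The circle on this segment as diameter has centre (0.5, 0) and r² = 433/4 = 108.25.
Check A_2: distance² to centre = 55.25 ≤ 108.25, so it lies inside.
All remaining points lie in this disk, and no smaller disk contains both endpoints, so this is the minimum enclosing circle.
r = √(108.25) ≈ 10.40.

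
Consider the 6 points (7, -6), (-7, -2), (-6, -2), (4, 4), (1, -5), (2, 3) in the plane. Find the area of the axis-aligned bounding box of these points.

x ranges over [-7, 7], width 14.
y ranges over [-6, 4], height 10.
Area = 14 × 10 = 140.

140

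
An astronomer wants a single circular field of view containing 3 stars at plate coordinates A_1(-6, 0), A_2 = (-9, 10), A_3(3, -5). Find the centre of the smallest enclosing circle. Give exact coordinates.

(-3, 2.5)

Side lengths²: A_1A_2² = 109, A_1A_3² = 106, A_2A_3² = 369.
Since A_2A_3² = 369 ≥ 109 + 106 = 215, the angle opposite A_2A_3 is not acute, so the smallest enclosing circle has A_2A_3 as diameter.
Centre = midpoint of A_2A_3 = (-3, 2.5), r² = 369/4 = 92.25.
Centre = (-3, 2.5).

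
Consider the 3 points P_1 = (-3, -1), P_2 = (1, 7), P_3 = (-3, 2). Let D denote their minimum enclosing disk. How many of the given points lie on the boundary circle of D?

2

Side lengths²: P_1P_2² = 80, P_1P_3² = 9, P_2P_3² = 41.
Since P_1P_2² = 80 ≥ 41 + 9 = 50, the angle opposite P_1P_2 is not acute, so the smallest enclosing circle has P_1P_2 as diameter.
Centre = midpoint of P_1P_2 = (-1, 3), r² = 80/4 = 20.
The points at distance exactly r from the centre are P_1, P_2 — 2 points.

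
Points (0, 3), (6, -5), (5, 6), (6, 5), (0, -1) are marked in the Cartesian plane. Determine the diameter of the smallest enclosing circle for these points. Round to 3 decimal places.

11.104

The minimum enclosing circle of a finite set is fixed by two of the points (as a diameter) or three (as a circumcircle).
The minimum enclosing circle is determined by three boundary points: (0, 3), (6, -5), (5, 6).
Their circumcentre is (143/29, 13/29) with r² = 25925/841.
The farthest remaining point (0, -1) is at distance² 22213/841 ≤ 25925/841.
Diameter = 2r = 2√(25925/841) ≈ 11.104.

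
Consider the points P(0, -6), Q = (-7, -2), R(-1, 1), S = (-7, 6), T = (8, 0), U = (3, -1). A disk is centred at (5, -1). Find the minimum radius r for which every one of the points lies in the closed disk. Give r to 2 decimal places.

13.89

The required radius is the distance from (5, -1) to the farthest point.
Squared distances: 50, 145, 40, 193, 10, 4.
Maximum is 193, attained at S.
r = √193 ≈ 13.89.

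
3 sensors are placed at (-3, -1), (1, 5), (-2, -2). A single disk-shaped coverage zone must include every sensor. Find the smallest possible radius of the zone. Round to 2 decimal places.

3.81

Call the three points A, B, C in the order given.
Side lengths²: AB² = 52, AC² = 2, BC² = 58.
Since BC² = 58 ≥ 52 + 2 = 54, the angle opposite BC is not acute, so the smallest enclosing circle has BC as diameter.
Centre = midpoint of BC = (-0.5, 1.5), r² = 58/4 = 14.5.
r = √(14.5) ≈ 3.81.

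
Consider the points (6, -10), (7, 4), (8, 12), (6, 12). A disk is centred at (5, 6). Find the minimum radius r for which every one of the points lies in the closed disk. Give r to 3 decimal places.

The required radius is the distance from (5, 6) to the farthest point.
Squared distances: 257, 8, 45, 37.
Maximum is 257, attained at (6, -10).
r = √257 ≈ 16.031.

16.031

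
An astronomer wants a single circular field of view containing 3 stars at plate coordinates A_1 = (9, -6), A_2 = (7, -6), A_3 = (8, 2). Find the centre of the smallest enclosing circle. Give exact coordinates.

(8, -2.0625)

Side lengths²: A_1A_2² = 4, A_1A_3² = 65, A_2A_3² = 65.
Since A_2A_3² = 65 < 65 + 4 = 69, the triangle is acute, so the smallest enclosing circle is the circumcircle.
Circumcentre = (8, -2.0625), r² = 16.50390625.
Centre = (8, -2.0625).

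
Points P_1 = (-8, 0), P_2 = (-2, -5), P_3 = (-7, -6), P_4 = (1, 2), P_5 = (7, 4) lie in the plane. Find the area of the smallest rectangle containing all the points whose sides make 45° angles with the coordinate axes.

132

In coordinates u = x + y, v = x − y the rectangle is axis-aligned; the map (x,y)→(u,v) scales areas by 2.
u-values: -8, -7, -13, 3, 11; range = 11 − (-13) = 24.
v-values: -8, 3, -1, -1, 3; range = 3 − (-8) = 11.
Area = (24 × 11) / 2 = 132.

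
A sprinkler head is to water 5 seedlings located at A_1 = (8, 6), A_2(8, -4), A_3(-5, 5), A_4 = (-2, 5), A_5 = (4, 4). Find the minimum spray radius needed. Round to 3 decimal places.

A smallest enclosing disk is always determined by at most three of the input points on its boundary.
The minimum enclosing circle is determined by three boundary points: A_1, A_2, A_3.
Their circumcentre is (24/13, 1) with r² = 10625/169.
The farthest remaining point A_4 is at distance² 5204/169 ≤ 10625/169.
r = √(10625/169) ≈ 7.929.

7.929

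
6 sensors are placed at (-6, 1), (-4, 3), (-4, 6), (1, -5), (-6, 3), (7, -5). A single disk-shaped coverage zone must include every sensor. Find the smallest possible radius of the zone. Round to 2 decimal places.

7.78

A smallest enclosing disk is always determined by at most three of the input points on its boundary.
The minimum enclosing circle is determined by three boundary points: (-4, 6), (-6, 3), (7, -5).
Their circumcentre is (1.3, 0.3) with r² = 60.58.
The farthest remaining point (-6, 1) is at distance² 53.78 ≤ 60.58.
r = √(60.58) ≈ 7.78.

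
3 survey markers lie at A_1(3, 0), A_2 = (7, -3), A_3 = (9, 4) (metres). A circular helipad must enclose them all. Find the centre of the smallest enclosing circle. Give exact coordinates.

Side lengths²: A_1A_2² = 25, A_1A_3² = 52, A_2A_3² = 53.
Since A_2A_3² = 53 < 52 + 25 = 77, the triangle is acute, so the smallest enclosing circle is the circumcircle.
Circumcentre = (115/17, 29/34), r² = 17225/1156.
Centre = (115/17, 29/34).

(115/17, 29/34)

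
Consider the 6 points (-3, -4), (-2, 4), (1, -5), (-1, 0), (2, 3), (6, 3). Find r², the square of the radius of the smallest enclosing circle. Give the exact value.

32.5

A smallest enclosing disk is always determined by at most three of the input points on its boundary.
The farthest pair is (-3, -4)–(6, 3) with squared distance 130. The circle on this segment as diameter has centre (1.5, -0.5) and r² = 130/4 = 32.5.
Check (-2, 4): distance² to centre = 32.5 ≤ 32.5, so it lies inside.
All remaining points lie in this disk, and no smaller disk contains both endpoints, so this is the minimum enclosing circle.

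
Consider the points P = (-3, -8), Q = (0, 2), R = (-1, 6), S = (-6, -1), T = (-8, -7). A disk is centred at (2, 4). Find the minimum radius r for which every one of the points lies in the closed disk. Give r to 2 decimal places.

The required radius is the distance from (2, 4) to the farthest point.
Squared distances: 169, 8, 13, 89, 221.
Maximum is 221, attained at T.
r = √221 ≈ 14.87.

14.87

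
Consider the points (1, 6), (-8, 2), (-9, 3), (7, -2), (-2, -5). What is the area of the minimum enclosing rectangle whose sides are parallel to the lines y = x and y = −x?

147

In coordinates u = x + y, v = x − y the rectangle is axis-aligned; the map (x,y)→(u,v) scales areas by 2.
u-values: 7, -6, -6, 5, -7; range = 7 − (-7) = 14.
v-values: -5, -10, -12, 9, 3; range = 9 − (-12) = 21.
Area = (14 × 21) / 2 = 147.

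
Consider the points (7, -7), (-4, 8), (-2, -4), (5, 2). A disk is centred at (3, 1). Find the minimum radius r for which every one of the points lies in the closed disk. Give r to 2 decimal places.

The required radius is the distance from (3, 1) to the farthest point.
Squared distances: 80, 98, 50, 5.
Maximum is 98, attained at (-4, 8).
r = √98 ≈ 9.90.

9.90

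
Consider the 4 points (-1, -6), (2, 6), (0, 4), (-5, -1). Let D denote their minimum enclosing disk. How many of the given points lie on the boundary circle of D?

2

A smallest enclosing disk is always determined by at most three of the input points on its boundary.
The farthest pair is (-1, -6)–(2, 6) with squared distance 153. The circle on this segment as diameter has centre (0.5, 0) and r² = 153/4 = 38.25.
Check (0, 4): distance² to centre = 16.25 ≤ 38.25, so it lies inside.
All remaining points lie in this disk, and no smaller disk contains both endpoints, so this is the minimum enclosing circle.
The points at distance exactly r from the centre are (-1, -6), (2, 6) — 2 points.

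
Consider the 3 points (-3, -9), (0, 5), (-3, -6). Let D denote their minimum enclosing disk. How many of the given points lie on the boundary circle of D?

2

Call the three points A, B, C in the order given.
Side lengths²: AB² = 205, AC² = 9, BC² = 130.
Since AB² = 205 ≥ 130 + 9 = 139, the angle opposite AB is not acute, so the smallest enclosing circle has AB as diameter.
Centre = midpoint of AB = (-1.5, -2), r² = 205/4 = 51.25.
The points at distance exactly r from the centre are (-3, -9), (0, 5) — 2 points.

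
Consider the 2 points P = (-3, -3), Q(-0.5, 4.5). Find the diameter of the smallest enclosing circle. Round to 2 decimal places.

7.91

The smallest circle enclosing two points has them as diameter endpoints.
Centre = midpoint = (-1.75, 0.75); r² = |PQ|²/4 = 62.5/4 = 15.625.
Diameter = 2r = 2√(15.625) ≈ 7.91.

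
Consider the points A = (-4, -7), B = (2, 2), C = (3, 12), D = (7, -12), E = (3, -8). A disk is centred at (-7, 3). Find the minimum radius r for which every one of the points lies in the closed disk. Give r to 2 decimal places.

20.52

The required radius is the distance from (-7, 3) to the farthest point.
Squared distances: 109, 82, 181, 421, 221.
Maximum is 421, attained at D.
r = √421 ≈ 20.52.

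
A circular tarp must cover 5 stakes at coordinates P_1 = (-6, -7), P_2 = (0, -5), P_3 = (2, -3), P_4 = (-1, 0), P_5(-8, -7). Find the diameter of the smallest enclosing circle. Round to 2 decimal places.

10.77

By Welzl's lemma the MEC is supported by two points (diametrically opposite) or three points (on a circumcircle).
The farthest pair is P_3–P_5 with squared distance 116. The circle on this segment as diameter has centre (-3, -5) and r² = 116/4 = 29.
Check P_1: distance² to centre = 13 ≤ 29, so it lies inside.
All remaining points lie in this disk, and no smaller disk contains both endpoints, so this is the minimum enclosing circle.
Diameter = 2r = 2√29 ≈ 10.77.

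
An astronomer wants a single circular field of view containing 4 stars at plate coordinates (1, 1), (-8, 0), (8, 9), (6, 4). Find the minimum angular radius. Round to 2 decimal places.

By Welzl's lemma the MEC is supported by two points (diametrically opposite) or three points (on a circumcircle).
The farthest pair is (-8, 0)–(8, 9) with squared distance 337. The circle on this segment as diameter has centre (0, 4.5) and r² = 337/4 = 84.25.
Check (1, 1): distance² to centre = 13.25 ≤ 84.25, so it lies inside.
All remaining points lie in this disk, and no smaller disk contains both endpoints, so this is the minimum enclosing circle.
r = √(84.25) ≈ 9.18.

9.18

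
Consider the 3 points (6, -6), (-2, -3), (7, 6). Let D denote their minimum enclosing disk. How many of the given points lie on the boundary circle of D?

3

Call the three points A, B, C in the order given.
Side lengths²: AB² = 73, AC² = 145, BC² = 162.
Since BC² = 162 < 145 + 73 = 218, the triangle is acute, so the smallest enclosing circle is the circumcircle.
Circumcentre = (83/22, 5/22), r² = 10585/242.
The points at distance exactly r from the centre are (6, -6), (-2, -3), (7, 6) — 3 points.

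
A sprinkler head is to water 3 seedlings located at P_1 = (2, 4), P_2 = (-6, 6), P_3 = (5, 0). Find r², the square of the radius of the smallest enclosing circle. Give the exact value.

39.25

Side lengths²: P_1P_2² = 68, P_1P_3² = 25, P_2P_3² = 157.
Since P_2P_3² = 157 ≥ 68 + 25 = 93, the angle opposite P_2P_3 is not acute, so the smallest enclosing circle has P_2P_3 as diameter.
Centre = midpoint of P_2P_3 = (-0.5, 3), r² = 157/4 = 39.25.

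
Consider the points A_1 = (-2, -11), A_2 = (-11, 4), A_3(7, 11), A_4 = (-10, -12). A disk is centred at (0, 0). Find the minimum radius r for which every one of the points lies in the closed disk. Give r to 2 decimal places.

The required radius is the distance from (0, 0) to the farthest point.
Squared distances: 125, 137, 170, 244.
Maximum is 244, attained at A_4.
r = √244 ≈ 15.62.

15.62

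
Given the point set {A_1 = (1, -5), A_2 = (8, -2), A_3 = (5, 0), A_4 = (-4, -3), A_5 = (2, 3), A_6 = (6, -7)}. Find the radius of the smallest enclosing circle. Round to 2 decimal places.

The minimum enclosing circle of a finite set is fixed by two of the points (as a diameter) or three (as a circumcircle).
The farthest pair is A_2–A_4 with squared distance 145. The circle on this segment as diameter has centre (2, -2.5) and r² = 145/4 = 36.25.
Check A_1: distance² to centre = 7.25 ≤ 36.25, so it lies inside.
All remaining points lie in this disk, and no smaller disk contains both endpoints, so this is the minimum enclosing circle.
r = √(36.25) ≈ 6.02.

6.02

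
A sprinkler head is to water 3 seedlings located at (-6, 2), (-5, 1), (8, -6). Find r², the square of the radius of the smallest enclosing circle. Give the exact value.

Call the three points A, B, C in the order given.
Side lengths²: AB² = 2, AC² = 260, BC² = 218.
Since AC² = 260 ≥ 218 + 2 = 220, the angle opposite AC is not acute, so the smallest enclosing circle has AC as diameter.
Centre = midpoint of AC = (1, -2), r² = 260/4 = 65.

65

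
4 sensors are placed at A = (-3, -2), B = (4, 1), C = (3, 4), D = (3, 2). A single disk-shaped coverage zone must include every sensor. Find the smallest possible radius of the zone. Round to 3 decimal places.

4.243

The minimum enclosing circle of a finite set is fixed by two of the points (as a diameter) or three (as a circumcircle).
The farthest pair is A–C with squared distance 72. The circle on this segment as diameter has centre (0, 1) and r² = 72/4 = 18.
Check B: distance² to centre = 16 ≤ 18, so it lies inside.
All remaining points lie in this disk, and no smaller disk contains both endpoints, so this is the minimum enclosing circle.
r = √18 ≈ 4.243.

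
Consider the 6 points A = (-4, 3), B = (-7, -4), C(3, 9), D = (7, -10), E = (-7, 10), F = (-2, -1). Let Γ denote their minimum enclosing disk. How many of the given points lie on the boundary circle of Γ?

2

The farthest pair is D–E with squared distance 596. The circle on this segment as diameter has centre (0, 0) and r² = 596/4 = 149.
Check A: distance² to centre = 25 ≤ 149, so it lies inside.
All remaining points lie in this disk, and no smaller disk contains both endpoints, so this is the minimum enclosing circle.
The points at distance exactly r from the centre are D, E — 2 points.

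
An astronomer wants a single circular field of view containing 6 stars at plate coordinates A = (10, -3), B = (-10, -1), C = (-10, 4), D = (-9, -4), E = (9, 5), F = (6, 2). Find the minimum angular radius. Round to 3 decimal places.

10.595

The minimum enclosing circle of a finite set is fixed by two of the points (as a diameter) or three (as a circumcircle).
The farthest pair is A–C with squared distance 449. The circle on this segment as diameter has centre (0, 0.5) and r² = 449/4 = 112.25.
Check B: distance² to centre = 102.25 ≤ 112.25, so it lies inside.
All remaining points lie in this disk, and no smaller disk contains both endpoints, so this is the minimum enclosing circle.
r = √(112.25) ≈ 10.595.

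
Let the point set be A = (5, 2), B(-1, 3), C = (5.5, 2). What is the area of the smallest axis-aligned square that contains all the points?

42.25

The bounding box has width 6.5 and height 1.
An axis-aligned square enclosing the set must have side ≥ max(width, height).
So the minimum side is max(6.5, 1) = 6.5.
Area = 6.5² = 42.25.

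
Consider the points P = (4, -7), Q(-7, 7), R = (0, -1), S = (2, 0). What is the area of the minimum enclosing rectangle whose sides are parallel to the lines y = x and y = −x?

62.5

In coordinates u = x + y, v = x − y the rectangle is axis-aligned; the map (x,y)→(u,v) scales areas by 2.
u-values: -3, 0, -1, 2; range = 2 − (-3) = 5.
v-values: 11, -14, 1, 2; range = 11 − (-14) = 25.
Area = (5 × 25) / 2 = 62.5.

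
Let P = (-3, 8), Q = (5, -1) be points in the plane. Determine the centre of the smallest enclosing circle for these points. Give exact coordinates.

The smallest circle enclosing two points has them as diameter endpoints.
Centre = midpoint = (1, 3.5); r² = |PQ|²/4 = 145/4 = 36.25.
Centre = (1, 3.5).

(1, 3.5)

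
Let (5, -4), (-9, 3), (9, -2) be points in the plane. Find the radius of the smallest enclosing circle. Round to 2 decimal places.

9.34

Call the three points A, B, C in the order given.
Side lengths²: AB² = 245, AC² = 20, BC² = 349.
Since BC² = 349 ≥ 245 + 20 = 265, the angle opposite BC is not acute, so the smallest enclosing circle has BC as diameter.
Centre = midpoint of BC = (0, 0.5), r² = 349/4 = 87.25.
r = √(87.25) ≈ 9.34.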